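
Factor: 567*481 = 272727 = 3^4 * 7^1*13^1*37^1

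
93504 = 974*96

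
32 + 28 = 60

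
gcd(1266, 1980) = 6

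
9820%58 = 18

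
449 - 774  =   - 325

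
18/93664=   9/46832=0.00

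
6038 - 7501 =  - 1463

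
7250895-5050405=2200490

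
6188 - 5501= 687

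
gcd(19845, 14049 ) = 63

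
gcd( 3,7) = 1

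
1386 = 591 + 795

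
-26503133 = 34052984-60556117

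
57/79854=19/26618=0.00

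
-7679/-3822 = 1097/546 = 2.01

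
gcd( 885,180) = 15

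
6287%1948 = 443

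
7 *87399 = 611793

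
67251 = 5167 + 62084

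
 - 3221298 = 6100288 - 9321586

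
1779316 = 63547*28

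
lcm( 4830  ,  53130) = 53130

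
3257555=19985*163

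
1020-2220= -1200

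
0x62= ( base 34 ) 2u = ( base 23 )46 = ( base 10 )98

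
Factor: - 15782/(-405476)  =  2^ (  -  1)*13^1*167^( - 1 ) = 13/334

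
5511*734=4045074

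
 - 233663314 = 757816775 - 991480089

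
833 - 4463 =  - 3630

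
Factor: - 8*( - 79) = 632 = 2^3 * 79^1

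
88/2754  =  44/1377=0.03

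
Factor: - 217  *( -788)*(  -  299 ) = -51127804 = - 2^2*7^1 * 13^1*23^1 * 31^1 * 197^1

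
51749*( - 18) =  - 931482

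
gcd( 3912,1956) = 1956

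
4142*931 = 3856202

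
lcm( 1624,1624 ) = 1624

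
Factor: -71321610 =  - 2^1* 3^1*5^1*421^1*5647^1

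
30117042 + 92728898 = 122845940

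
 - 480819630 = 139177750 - 619997380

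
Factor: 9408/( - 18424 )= - 24/47 = - 2^3*3^1 * 47^( - 1 ) 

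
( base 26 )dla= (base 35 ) 7ly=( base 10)9344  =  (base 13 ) 433A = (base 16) 2480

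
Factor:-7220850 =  - 2^1*3^1*5^2*7^1 * 13^1*23^2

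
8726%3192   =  2342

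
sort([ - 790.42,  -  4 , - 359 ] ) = [ - 790.42 ,-359, - 4 ] 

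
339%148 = 43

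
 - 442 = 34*( - 13 )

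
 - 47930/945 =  - 9586/189=- 50.72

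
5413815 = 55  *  98433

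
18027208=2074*8692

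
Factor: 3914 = 2^1*19^1 * 103^1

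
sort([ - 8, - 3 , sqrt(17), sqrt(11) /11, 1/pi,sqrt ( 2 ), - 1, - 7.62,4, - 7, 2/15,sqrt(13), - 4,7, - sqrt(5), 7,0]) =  [ - 8, - 7.62, - 7, - 4,-3,-sqrt( 5 ),  -  1, 0, 2/15,sqrt( 11) /11, 1/pi, sqrt( 2),sqrt( 13),4,sqrt(17),7, 7] 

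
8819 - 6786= 2033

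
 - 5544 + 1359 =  - 4185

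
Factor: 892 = 2^2*223^1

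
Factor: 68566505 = 5^1*7^1*1321^1*1483^1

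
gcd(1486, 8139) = 1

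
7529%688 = 649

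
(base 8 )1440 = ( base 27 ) 12h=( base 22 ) 1e8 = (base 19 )242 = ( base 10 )800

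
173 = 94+79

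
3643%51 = 22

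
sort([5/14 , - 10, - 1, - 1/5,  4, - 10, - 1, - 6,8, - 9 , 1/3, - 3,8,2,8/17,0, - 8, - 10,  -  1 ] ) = [ - 10, - 10,- 10 , - 9, - 8, - 6,-3, - 1, - 1, - 1 , - 1/5,0,1/3 , 5/14, 8/17 , 2,4,8, 8]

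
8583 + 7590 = 16173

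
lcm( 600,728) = 54600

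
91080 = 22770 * 4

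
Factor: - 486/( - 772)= 2^ ( - 1)*3^5*193^ ( - 1 )= 243/386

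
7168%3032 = 1104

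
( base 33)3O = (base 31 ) 3U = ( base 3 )11120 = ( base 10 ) 123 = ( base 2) 1111011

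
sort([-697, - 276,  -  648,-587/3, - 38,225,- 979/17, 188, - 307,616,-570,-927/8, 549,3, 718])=[ - 697,-648, - 570,-307,-276, - 587/3, - 927/8,-979/17, - 38, 3,188, 225, 549, 616, 718]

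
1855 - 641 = 1214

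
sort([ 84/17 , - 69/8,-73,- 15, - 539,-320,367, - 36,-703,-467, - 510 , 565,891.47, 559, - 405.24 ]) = [ - 703, - 539, - 510,-467,  -  405.24, - 320,-73, - 36,-15, - 69/8,84/17, 367, 559,565, 891.47]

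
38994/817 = 38994/817 = 47.73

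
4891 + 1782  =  6673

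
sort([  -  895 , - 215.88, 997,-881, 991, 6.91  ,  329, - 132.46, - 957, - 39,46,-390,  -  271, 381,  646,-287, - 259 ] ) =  [ - 957,-895, - 881, - 390 , - 287 ,  -  271, - 259, - 215.88,- 132.46, - 39,6.91,46, 329,381,  646, 991, 997 ] 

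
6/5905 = 6/5905 = 0.00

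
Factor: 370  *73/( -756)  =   - 2^( - 1 )*3^( - 3 )*5^1 * 7^( - 1)* 37^1 * 73^1 = -13505/378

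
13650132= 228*59869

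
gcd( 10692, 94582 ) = 2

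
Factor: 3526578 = 2^1 * 3^4*11^1  *  1979^1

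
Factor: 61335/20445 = 3  =  3^1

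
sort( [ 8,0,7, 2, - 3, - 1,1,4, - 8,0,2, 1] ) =[ - 8, - 3,  -  1, 0 , 0, 1,1,2,2,4,7,8]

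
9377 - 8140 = 1237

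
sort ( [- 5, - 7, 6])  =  [- 7, - 5, 6 ] 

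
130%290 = 130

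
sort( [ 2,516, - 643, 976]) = [ - 643, 2, 516  ,  976] 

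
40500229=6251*6479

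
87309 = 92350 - 5041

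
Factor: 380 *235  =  2^2 *5^2 * 19^1*47^1 = 89300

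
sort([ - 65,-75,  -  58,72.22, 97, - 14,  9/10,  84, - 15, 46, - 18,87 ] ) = [ - 75,-65, - 58, - 18, - 15,  -  14,9/10 , 46,72.22,84, 87,97]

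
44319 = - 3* ( - 14773) 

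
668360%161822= 21072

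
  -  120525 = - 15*8035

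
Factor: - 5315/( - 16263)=3^(-2) * 5^1* 13^(-1 ) *139^( - 1)*1063^1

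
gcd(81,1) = 1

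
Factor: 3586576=2^4*7^1 * 31^1*1033^1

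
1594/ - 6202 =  - 1 + 2304/3101=   - 0.26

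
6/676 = 3/338 = 0.01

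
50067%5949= 2475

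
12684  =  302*42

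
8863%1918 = 1191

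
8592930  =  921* 9330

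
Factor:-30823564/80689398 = -15411782/40344699 = - 2^1* 3^ ( - 1)*1013^1*7607^1*13448233^( - 1)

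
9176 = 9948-772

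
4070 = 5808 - 1738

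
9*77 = 693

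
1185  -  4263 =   -  3078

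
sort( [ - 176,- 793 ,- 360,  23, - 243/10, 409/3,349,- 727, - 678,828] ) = [ - 793, - 727, - 678, -360, -176,- 243/10, 23 , 409/3,349, 828]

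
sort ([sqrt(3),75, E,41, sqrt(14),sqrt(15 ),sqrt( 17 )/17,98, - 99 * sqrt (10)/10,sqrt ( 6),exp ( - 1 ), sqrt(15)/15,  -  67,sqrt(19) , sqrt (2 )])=[  -  67, - 99 * sqrt (10 ) /10,  sqrt(17)/17, sqrt(15)/15, exp( - 1), sqrt( 2),sqrt( 3),sqrt (6),E,sqrt(14),sqrt(15),sqrt (19), 41, 75,98] 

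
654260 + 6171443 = 6825703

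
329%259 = 70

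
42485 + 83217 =125702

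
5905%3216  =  2689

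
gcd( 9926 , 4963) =4963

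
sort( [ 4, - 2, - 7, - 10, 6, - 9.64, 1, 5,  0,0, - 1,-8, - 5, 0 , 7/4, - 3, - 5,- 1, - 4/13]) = [ - 10 , - 9.64, - 8, - 7, - 5, - 5, - 3, - 2,-1, - 1,-4/13, 0,  0, 0, 1, 7/4,4, 5,6]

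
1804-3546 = - 1742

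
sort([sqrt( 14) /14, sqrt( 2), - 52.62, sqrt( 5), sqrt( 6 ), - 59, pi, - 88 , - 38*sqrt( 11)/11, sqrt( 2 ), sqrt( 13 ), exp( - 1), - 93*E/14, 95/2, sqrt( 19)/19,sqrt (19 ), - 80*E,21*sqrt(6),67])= [ - 80*E,  -  88, - 59 , - 52.62, - 93*E/14 ,- 38*sqrt( 11)/11, sqrt( 19 )/19, sqrt(14 )/14, exp( - 1 ),  sqrt( 2),sqrt( 2 ),sqrt( 5),sqrt (6),pi,sqrt(13 ),sqrt( 19),95/2,21*sqrt(6 ),67 ] 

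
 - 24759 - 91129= - 115888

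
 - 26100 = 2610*( - 10) 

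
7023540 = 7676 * 915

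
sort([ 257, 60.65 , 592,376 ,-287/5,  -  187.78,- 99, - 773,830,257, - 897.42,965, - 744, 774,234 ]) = [ - 897.42, - 773, - 744, - 187.78, - 99,  -  287/5 , 60.65, 234, 257,  257, 376, 592,774 , 830,  965 ] 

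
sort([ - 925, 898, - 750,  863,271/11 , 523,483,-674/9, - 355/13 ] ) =[ - 925,  -  750, - 674/9, - 355/13,271/11,483, 523 , 863,  898]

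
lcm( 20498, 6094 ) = 225478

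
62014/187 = 331 + 117/187= 331.63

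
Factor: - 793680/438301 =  - 2^4*3^1*5^1*3307^1 * 438301^(-1)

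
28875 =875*33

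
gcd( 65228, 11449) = 1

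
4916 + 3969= 8885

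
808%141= 103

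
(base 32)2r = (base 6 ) 231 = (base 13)70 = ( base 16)5B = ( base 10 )91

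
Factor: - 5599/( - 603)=3^(-2 ) * 11^1*67^(-1 ) * 509^1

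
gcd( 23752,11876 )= 11876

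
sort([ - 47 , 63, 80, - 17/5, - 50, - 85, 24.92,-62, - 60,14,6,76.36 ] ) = [ - 85, - 62, - 60, - 50,- 47, -17/5, 6, 14, 24.92, 63, 76.36 , 80]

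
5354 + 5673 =11027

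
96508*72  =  6948576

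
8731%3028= 2675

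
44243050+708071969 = 752315019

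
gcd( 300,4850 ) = 50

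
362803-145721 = 217082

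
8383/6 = 1397+1/6 = 1397.17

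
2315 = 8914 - 6599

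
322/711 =322/711 = 0.45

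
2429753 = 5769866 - 3340113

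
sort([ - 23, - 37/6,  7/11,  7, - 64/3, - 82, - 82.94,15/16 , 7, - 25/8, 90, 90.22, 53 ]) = [ - 82.94, -82,- 23, - 64/3, - 37/6, - 25/8, 7/11, 15/16,7, 7, 53, 90 , 90.22 ]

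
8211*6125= 50292375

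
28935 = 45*643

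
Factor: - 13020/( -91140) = 1/7 = 7^( - 1) 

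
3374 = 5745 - 2371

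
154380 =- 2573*( - 60)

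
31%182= 31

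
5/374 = 5/374  =  0.01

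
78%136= 78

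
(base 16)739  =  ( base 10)1849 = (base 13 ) AC3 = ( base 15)834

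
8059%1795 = 879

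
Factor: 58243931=4933^1 * 11807^1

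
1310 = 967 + 343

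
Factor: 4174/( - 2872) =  - 2087/1436 =- 2^(-2) * 359^( - 1)*2087^1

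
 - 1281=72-1353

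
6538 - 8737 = - 2199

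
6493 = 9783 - 3290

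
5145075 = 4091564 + 1053511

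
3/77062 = 3/77062= 0.00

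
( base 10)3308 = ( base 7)12434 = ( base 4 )303230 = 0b110011101100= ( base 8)6354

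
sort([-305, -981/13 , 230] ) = [ -305,-981/13, 230 ] 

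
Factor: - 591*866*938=-2^2 * 3^1*7^1*67^1*197^1*433^1 =-480074028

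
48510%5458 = 4846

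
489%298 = 191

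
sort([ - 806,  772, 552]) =[ - 806,552, 772] 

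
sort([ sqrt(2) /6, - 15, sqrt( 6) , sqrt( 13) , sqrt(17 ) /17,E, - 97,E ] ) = [ - 97,-15, sqrt( 2 )/6,  sqrt(17) /17, sqrt(6),E, E,sqrt( 13) ] 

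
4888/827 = 4888/827 = 5.91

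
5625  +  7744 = 13369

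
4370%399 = 380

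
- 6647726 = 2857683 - 9505409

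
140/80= 1 + 3/4=1.75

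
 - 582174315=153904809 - 736079124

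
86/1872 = 43/936 = 0.05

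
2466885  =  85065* 29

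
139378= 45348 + 94030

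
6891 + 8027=14918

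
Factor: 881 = 881^1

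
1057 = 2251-1194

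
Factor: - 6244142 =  - 2^1*53^1*58907^1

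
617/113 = 5 + 52/113 = 5.46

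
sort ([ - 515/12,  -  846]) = [  -  846, - 515/12]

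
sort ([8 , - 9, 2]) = [-9, 2,  8]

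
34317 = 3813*9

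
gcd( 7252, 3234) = 98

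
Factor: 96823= 96823^1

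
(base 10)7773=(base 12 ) 45b9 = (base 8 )17135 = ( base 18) 15hf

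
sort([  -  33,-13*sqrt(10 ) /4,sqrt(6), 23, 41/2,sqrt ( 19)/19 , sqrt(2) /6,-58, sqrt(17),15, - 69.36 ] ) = [-69.36,-58,  -  33,- 13 * sqrt(10) /4 , sqrt(19 )/19,sqrt( 2)/6, sqrt(6 ),sqrt(17), 15, 41/2, 23 ] 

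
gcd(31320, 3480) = 3480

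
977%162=5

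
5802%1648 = 858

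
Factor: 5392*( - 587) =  - 2^4*337^1*587^1 = - 3165104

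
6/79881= 2/26627 =0.00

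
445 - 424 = 21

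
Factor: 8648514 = 2^1*3^2*7^1*68639^1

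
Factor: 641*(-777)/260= - 2^ ( - 2)*3^1*5^( - 1)*7^1*13^( - 1)*37^1 * 641^1=- 498057/260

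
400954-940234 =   -  539280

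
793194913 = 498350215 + 294844698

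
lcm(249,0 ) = 0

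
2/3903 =2/3903 = 0.00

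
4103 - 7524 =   -  3421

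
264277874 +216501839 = 480779713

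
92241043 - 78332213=13908830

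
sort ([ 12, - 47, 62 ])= [ - 47,  12,62]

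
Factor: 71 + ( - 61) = 10=2^1 * 5^1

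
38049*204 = 7761996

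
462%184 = 94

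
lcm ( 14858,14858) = 14858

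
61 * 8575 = 523075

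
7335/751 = 9 + 576/751 = 9.77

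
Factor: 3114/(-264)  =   - 2^(-2) * 3^1*11^( - 1)*173^1 = -519/44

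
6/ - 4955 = -6/4955 = - 0.00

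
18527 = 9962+8565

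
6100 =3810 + 2290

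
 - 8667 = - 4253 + -4414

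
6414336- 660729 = 5753607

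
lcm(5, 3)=15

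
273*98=26754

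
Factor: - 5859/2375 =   -  3^3*5^( - 3)  *7^1*19^( - 1 ) * 31^1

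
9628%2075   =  1328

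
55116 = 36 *1531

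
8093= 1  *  8093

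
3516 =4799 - 1283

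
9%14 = 9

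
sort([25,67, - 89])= [  -  89,  25 , 67]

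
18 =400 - 382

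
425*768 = 326400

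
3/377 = 3/377 = 0.01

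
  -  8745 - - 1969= - 6776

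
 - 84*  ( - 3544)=297696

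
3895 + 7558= 11453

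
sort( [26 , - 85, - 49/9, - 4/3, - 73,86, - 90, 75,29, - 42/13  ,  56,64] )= [ - 90, - 85  , - 73, -49/9, - 42/13,-4/3, 26,  29, 56,64, 75, 86]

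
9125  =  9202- 77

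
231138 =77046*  3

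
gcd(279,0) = 279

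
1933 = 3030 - 1097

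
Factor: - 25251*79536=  - 2008363536 = - 2^4 * 3^2*19^1*443^1*1657^1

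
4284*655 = 2806020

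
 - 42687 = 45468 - 88155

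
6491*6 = 38946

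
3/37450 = 3/37450 = 0.00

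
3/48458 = 3/48458 = 0.00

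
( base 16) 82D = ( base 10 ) 2093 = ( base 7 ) 6050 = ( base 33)1UE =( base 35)1OS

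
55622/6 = 27811/3 = 9270.33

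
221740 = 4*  55435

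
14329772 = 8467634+5862138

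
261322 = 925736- 664414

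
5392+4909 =10301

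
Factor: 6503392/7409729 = 2^5*7^1*601^( - 1)*12329^ (-1)*29033^1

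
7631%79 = 47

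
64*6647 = 425408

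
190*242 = 45980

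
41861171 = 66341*631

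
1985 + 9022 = 11007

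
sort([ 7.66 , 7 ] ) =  [7 , 7.66 ]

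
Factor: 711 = 3^2 * 79^1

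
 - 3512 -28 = -3540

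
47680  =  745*64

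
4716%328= 124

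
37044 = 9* 4116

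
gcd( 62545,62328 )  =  7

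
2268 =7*324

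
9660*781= 7544460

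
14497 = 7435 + 7062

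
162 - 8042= - 7880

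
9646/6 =1607 + 2/3 =1607.67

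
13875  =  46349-32474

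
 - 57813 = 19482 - 77295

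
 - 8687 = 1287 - 9974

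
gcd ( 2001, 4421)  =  1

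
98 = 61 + 37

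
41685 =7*5955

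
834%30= 24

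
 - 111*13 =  - 1443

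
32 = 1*32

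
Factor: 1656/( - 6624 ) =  - 1/4 = -  2^( - 2)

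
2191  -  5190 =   -  2999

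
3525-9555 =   -  6030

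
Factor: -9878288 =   -  2^4*7^1*89^1 * 991^1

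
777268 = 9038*86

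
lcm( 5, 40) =40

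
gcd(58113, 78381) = 9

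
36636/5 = 36636/5 = 7327.20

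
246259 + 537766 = 784025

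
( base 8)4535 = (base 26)3e5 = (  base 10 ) 2397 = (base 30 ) 2JR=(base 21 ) 593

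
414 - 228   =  186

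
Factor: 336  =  2^4*3^1 * 7^1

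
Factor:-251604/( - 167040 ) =241/160= 2^( - 5)*5^( - 1)*241^1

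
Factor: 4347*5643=24530121  =  3^6*7^1*11^1* 19^1*23^1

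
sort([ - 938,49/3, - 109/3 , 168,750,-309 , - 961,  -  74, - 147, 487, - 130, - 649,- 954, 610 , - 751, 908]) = [ - 961, - 954,-938, - 751, - 649, - 309, - 147 , - 130, - 74, -109/3,49/3,168,487,610,750, 908 ]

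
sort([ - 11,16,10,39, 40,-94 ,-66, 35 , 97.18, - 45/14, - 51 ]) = [ - 94, - 66, - 51, - 11,-45/14,  10,16,  35,39, 40,97.18 ] 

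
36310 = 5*7262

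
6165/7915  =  1233/1583 = 0.78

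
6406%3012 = 382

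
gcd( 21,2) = 1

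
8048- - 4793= 12841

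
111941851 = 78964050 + 32977801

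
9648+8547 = 18195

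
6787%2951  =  885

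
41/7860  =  41/7860 = 0.01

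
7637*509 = 3887233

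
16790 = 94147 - 77357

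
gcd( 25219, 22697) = 1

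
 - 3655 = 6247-9902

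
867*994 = 861798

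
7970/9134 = 3985/4567 = 0.87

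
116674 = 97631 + 19043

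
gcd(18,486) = 18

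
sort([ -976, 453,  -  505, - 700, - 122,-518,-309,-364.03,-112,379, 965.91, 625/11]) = [-976, - 700,-518, - 505 ,  -  364.03, -309,-122,-112,625/11, 379, 453 , 965.91 ]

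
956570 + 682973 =1639543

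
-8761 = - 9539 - -778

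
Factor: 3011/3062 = 2^(-1 )*1531^( - 1 )*3011^1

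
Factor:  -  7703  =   - 7703^1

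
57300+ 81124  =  138424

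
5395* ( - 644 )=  - 3474380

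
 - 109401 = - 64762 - 44639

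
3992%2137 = 1855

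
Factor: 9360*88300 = 826488000 = 2^6 * 3^2*5^3*13^1 *883^1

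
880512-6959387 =-6078875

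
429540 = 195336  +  234204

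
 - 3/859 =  - 1 + 856/859 = - 0.00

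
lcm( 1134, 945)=5670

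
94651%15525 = 1501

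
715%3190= 715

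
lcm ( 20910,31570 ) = 1610070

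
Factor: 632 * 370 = 233840   =  2^4*5^1*37^1*79^1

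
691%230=1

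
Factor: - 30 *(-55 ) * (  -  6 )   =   - 2^2*3^2*5^2*11^1 = - 9900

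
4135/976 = 4135/976 = 4.24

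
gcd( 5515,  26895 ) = 5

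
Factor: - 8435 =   -  5^1*7^1 * 241^1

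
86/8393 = 86/8393= 0.01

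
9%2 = 1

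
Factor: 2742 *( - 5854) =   -  2^2 * 3^1*457^1* 2927^1  =  -16051668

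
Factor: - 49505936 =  - 2^4*23^2*5849^1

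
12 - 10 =2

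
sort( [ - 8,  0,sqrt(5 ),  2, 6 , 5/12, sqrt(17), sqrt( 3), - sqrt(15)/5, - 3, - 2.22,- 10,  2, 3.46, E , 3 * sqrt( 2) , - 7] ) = [-10, - 8, - 7 , - 3, - 2.22,-sqrt ( 15)/5, 0,5/12,  sqrt(3), 2,  2, sqrt(5) , E , 3.46 , sqrt(17),3 *sqrt( 2),  6]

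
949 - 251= 698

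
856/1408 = 107/176 = 0.61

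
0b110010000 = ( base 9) 484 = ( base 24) gg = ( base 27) EM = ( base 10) 400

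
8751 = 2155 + 6596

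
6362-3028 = 3334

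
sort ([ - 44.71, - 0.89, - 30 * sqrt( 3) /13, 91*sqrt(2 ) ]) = [ - 44.71, - 30*sqrt (3) /13,-0.89,91*sqrt(2 ) ] 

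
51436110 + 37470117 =88906227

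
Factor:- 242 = -2^1*11^2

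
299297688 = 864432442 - 565134754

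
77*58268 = 4486636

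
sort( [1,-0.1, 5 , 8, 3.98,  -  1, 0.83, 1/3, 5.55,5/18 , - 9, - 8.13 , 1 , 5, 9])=[ - 9, - 8.13 , - 1, - 0.1, 5/18, 1/3, 0.83, 1, 1,3.98,5, 5,5.55, 8,9 ]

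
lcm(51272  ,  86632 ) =2512328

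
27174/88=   308  +  35/44 = 308.80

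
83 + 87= 170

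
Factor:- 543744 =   -  2^10*3^2*59^1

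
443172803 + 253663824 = 696836627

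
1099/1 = 1099 = 1099.00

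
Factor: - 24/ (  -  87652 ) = 2^1 * 3^1*17^( - 1 )*1289^(  -  1 )= 6/21913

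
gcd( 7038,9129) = 51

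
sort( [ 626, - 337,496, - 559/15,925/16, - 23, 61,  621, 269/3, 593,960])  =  [-337, - 559/15, - 23,  925/16,61,269/3, 496, 593,621,626, 960 ] 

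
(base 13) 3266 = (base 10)7013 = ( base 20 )HAD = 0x1B65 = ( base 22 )EAH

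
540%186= 168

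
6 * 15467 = 92802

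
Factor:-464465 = - 5^1 * 92893^1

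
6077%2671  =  735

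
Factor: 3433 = 3433^1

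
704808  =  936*753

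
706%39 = 4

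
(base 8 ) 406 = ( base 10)262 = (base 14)14A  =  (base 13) 172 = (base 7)523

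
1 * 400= 400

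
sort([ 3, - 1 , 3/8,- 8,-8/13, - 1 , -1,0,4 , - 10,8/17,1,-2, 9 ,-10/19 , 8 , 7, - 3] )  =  [-10  , - 8,-3 ,-2,- 1, - 1, - 1, - 8/13 , - 10/19 , 0,  3/8, 8/17, 1,3,4, 7,  8,9] 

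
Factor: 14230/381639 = 2^1*3^ (-1 ) * 5^1 * 23^( - 1)*1423^1*5531^( - 1)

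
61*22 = 1342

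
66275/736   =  66275/736 = 90.05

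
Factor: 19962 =2^1*3^2*1109^1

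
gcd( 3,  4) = 1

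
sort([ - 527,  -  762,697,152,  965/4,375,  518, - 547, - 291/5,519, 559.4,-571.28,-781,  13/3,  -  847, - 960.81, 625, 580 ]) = [ - 960.81,  -  847,  -  781,  -  762, - 571.28,  -  547,  -  527, - 291/5,  13/3,152,  965/4,375,518 , 519,  559.4,  580,625, 697] 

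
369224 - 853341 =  - 484117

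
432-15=417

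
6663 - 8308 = - 1645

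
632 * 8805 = 5564760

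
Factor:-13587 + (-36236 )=-49823^1=- 49823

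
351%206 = 145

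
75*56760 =4257000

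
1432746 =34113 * 42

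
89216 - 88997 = 219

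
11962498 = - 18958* ( - 631)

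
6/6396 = 1/1066 = 0.00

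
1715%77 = 21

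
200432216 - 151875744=48556472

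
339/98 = 339/98 = 3.46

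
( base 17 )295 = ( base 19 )20e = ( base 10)736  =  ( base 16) 2e0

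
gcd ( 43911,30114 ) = 63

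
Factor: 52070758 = 2^1*23^1 * 1131973^1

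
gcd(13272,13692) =84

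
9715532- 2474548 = 7240984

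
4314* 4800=20707200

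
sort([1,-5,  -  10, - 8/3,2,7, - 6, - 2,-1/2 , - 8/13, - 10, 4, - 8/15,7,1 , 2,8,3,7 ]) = [ - 10, - 10, - 6,-5,  -  8/3, - 2, - 8/13,-8/15, - 1/2,1, 1,2, 2,3 , 4,7, 7, 7, 8]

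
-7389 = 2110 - 9499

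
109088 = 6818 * 16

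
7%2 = 1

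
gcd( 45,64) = 1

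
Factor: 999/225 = 3^1*5^(  -  2)*37^1 = 111/25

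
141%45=6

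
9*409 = 3681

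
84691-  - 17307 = 101998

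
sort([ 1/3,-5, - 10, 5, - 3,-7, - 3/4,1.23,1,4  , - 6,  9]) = [ - 10, - 7, - 6,-5,  -  3, - 3/4,1/3,  1,1.23, 4, 5, 9]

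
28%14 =0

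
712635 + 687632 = 1400267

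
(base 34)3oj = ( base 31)4ep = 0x10cf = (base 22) 8jd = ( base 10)4303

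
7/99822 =7/99822 = 0.00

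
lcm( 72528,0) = 0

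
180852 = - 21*(  -  8612 ) 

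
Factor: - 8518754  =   - 2^1*139^1*30643^1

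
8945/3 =2981  +  2/3 = 2981.67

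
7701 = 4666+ 3035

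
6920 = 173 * 40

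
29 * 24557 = 712153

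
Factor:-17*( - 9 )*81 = 12393 = 3^6*17^1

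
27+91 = 118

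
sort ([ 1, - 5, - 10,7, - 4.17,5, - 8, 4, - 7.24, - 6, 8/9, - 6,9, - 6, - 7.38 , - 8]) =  [ - 10, - 8, - 8 ,-7.38, - 7.24, - 6 , - 6, - 6, - 5 , - 4.17,8/9,1,4, 5, 7 , 9] 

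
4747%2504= 2243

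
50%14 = 8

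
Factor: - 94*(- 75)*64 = 451200 = 2^7*3^1*5^2*47^1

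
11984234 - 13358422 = - 1374188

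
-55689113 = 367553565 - 423242678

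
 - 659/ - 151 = 659/151 = 4.36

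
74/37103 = 74/37103=   0.00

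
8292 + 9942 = 18234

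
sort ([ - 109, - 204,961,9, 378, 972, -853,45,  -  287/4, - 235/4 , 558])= [-853,-204 ,-109, - 287/4, -235/4, 9 , 45, 378,558, 961,972 ]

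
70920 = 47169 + 23751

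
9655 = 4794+4861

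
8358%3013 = 2332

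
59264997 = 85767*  691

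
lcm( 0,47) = 0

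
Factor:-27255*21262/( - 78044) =289747905/39022 = 2^ (-1) * 3^1*5^1* 23^1*79^1*109^(-1)*179^( - 1 )  *  10631^1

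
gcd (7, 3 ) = 1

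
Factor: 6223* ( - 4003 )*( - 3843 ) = 95731700967 = 3^2*7^3 * 61^1*127^1*4003^1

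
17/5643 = 17/5643 = 0.00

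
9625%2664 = 1633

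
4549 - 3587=962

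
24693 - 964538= - 939845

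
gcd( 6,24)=6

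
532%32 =20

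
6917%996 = 941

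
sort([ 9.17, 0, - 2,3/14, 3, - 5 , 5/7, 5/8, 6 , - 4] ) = [- 5, - 4, -2 , 0, 3/14,5/8, 5/7,  3,6, 9.17] 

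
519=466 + 53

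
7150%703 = 120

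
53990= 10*5399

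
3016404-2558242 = 458162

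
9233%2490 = 1763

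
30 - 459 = - 429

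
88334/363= 88334/363 = 243.34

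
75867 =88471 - 12604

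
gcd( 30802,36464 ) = 2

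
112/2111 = 112/2111 = 0.05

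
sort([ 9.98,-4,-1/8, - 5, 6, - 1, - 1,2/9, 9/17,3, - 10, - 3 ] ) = [-10, - 5 ,-4, - 3, - 1, - 1, - 1/8,2/9,9/17,3, 6, 9.98] 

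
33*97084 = 3203772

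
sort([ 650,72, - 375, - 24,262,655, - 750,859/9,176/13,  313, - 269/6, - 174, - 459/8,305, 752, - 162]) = [ - 750, - 375, - 174, - 162 ,-459/8,-269/6, - 24, 176/13, 72,859/9, 262, 305,313, 650,  655 , 752 ]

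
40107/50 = 802+7/50 = 802.14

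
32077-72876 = -40799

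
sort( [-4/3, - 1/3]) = [  -  4/3,-1/3 ]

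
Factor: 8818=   2^1*4409^1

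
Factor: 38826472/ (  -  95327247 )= -2^3*3^( -1 )*4853309^1*31775749^( - 1) 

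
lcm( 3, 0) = 0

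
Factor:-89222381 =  - 89222381^1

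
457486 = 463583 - 6097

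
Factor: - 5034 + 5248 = 214 = 2^1*107^1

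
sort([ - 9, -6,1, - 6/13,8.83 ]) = [-9, - 6, - 6/13, 1,8.83]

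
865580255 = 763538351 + 102041904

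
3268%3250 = 18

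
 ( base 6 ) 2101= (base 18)181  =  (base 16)1d5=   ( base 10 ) 469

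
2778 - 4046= - 1268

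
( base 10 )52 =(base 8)64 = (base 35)1h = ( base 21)2a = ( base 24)24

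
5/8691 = 5/8691 = 0.00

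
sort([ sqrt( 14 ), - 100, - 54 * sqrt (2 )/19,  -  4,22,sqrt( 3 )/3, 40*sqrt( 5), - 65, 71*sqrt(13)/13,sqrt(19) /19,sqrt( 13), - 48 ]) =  [ - 100,-65, - 48, - 54*sqrt (2 )/19,-4, sqrt ( 19 ) /19,sqrt( 3 )/3, sqrt( 13),sqrt( 14 ), 71 * sqrt( 13 )/13 , 22, 40 * sqrt( 5 ) ] 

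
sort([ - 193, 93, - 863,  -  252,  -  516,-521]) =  [ - 863,-521, - 516, - 252, - 193 , 93]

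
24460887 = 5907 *4141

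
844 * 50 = 42200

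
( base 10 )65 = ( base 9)72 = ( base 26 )2D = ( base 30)25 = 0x41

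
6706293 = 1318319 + 5387974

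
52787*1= 52787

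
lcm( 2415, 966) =4830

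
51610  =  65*794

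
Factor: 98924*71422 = 7065349928 = 2^3*7^1*13^1*41^1*67^1*3533^1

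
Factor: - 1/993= -3^(  -  1)* 331^( - 1)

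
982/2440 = 491/1220   =  0.40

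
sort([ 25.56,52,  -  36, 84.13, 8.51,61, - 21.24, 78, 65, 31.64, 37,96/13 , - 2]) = [ - 36,-21.24, - 2, 96/13 , 8.51, 25.56,  31.64, 37, 52, 61 , 65,  78, 84.13 ]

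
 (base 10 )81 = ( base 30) 2l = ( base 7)144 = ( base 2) 1010001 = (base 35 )2B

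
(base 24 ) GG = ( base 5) 3100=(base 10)400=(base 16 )190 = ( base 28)E8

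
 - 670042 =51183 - 721225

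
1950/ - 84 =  - 325/14 = -23.21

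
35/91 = 5/13=0.38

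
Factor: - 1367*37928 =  -51847576 = -2^3*11^1*431^1*1367^1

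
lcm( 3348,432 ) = 13392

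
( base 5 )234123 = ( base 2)10000111010111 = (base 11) 6566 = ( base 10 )8663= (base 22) hjh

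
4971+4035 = 9006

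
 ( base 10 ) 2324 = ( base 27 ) 352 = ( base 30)2he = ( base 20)5G4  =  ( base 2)100100010100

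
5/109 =5/109 =0.05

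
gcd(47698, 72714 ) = 2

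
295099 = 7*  42157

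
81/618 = 27/206 = 0.13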